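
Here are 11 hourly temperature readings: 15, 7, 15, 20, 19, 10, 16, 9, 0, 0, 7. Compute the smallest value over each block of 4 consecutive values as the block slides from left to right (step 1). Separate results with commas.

7, 7, 10, 10, 9, 0, 0, 0

[15, 7, 15, 20] → min 7
[7, 15, 20, 19] → min 7
[15, 20, 19, 10] → min 10
[20, 19, 10, 16] → min 10
[19, 10, 16, 9] → min 9
[10, 16, 9, 0] → min 0
[16, 9, 0, 0] → min 0
[9, 0, 0, 7] → min 0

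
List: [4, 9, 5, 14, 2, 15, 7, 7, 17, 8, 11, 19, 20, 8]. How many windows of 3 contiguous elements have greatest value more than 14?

[4, 9, 5] → max 9
[9, 5, 14] → max 14
[5, 14, 2] → max 14
[14, 2, 15] → max 15  > 14 ✓
[2, 15, 7] → max 15  > 14 ✓
[15, 7, 7] → max 15  > 14 ✓
[7, 7, 17] → max 17  > 14 ✓
[7, 17, 8] → max 17  > 14 ✓
[17, 8, 11] → max 17  > 14 ✓
[8, 11, 19] → max 19  > 14 ✓
[11, 19, 20] → max 20  > 14 ✓
[19, 20, 8] → max 20  > 14 ✓
9 windows satisfy the condition.

9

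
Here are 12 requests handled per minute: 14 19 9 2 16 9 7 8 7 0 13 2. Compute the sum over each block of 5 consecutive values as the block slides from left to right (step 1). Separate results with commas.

[14, 19, 9, 2, 16] → sum 60
[19, 9, 2, 16, 9] → sum 55
[9, 2, 16, 9, 7] → sum 43
[2, 16, 9, 7, 8] → sum 42
[16, 9, 7, 8, 7] → sum 47
[9, 7, 8, 7, 0] → sum 31
[7, 8, 7, 0, 13] → sum 35
[8, 7, 0, 13, 2] → sum 30

60, 55, 43, 42, 47, 31, 35, 30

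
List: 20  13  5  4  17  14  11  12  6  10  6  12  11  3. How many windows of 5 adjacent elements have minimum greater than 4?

(20, 13, 5, 4, 17) → min 4
(13, 5, 4, 17, 14) → min 4
(5, 4, 17, 14, 11) → min 4
(4, 17, 14, 11, 12) → min 4
(17, 14, 11, 12, 6) → min 6  > 4 ✓
(14, 11, 12, 6, 10) → min 6  > 4 ✓
(11, 12, 6, 10, 6) → min 6  > 4 ✓
(12, 6, 10, 6, 12) → min 6  > 4 ✓
(6, 10, 6, 12, 11) → min 6  > 4 ✓
(10, 6, 12, 11, 3) → min 3
5 windows satisfy the condition.

5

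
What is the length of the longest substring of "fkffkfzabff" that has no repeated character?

5

[f] len 1
[f, k] len 2
[k, f] len 2
[f] len 1
[f, k] len 2
[k, f] len 2
[k, f, z] len 3
[k, f, z, a] len 4
[k, f, z, a, b] len 5
[z, a, b, f] len 4
[f] len 1
Longest all-distinct length: 5.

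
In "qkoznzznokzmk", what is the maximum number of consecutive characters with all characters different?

add q: [q] len 1
add k: [q, k] len 2
add o: [q, k, o] len 3
add z: [q, k, o, z] len 4
add n: [q, k, o, z, n] len 5
add z (repeat z, move left end past it): [n, z] len 2
add z (repeat z, move left end past it): [z] len 1
add n: [z, n] len 2
add o: [z, n, o] len 3
add k: [z, n, o, k] len 4
add z (repeat z, move left end past it): [n, o, k, z] len 4
add m: [n, o, k, z, m] len 5
add k (repeat k, move left end past it): [z, m, k] len 3
Longest all-distinct length: 5.

5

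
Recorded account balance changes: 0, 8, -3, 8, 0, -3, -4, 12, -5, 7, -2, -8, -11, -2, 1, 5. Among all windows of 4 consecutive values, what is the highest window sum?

[0, 8, -3, 8] → sum 13
[8, -3, 8, 0] → sum 13
[-3, 8, 0, -3] → sum 2
[8, 0, -3, -4] → sum 1
[0, -3, -4, 12] → sum 5
[-3, -4, 12, -5] → sum 0
[-4, 12, -5, 7] → sum 10
[12, -5, 7, -2] → sum 12
[-5, 7, -2, -8] → sum -8
[7, -2, -8, -11] → sum -14
[-2, -8, -11, -2] → sum -23
[-8, -11, -2, 1] → sum -20
[-11, -2, 1, 5] → sum -7
Highest of these is 13.

13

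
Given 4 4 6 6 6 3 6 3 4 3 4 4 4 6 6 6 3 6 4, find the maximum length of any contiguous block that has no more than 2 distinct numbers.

Extend right; when distinct count exceeds 2, shrink from the left:
add 4: window [4] (1 distinct), len 1
add 4: window [4, 4] (1 distinct), len 2
add 6: window [4, 4, 6] (2 distinct), len 3
add 6: window [4, 4, 6, 6] (2 distinct), len 4
add 6: window [4, 4, 6, 6, 6] (2 distinct), len 5
add 3: window [6, 6, 6, 3] (2 distinct), len 4
add 6: window [6, 6, 6, 3, 6] (2 distinct), len 5
add 3: window [6, 6, 6, 3, 6, 3] (2 distinct), len 6
add 4: window [3, 4] (2 distinct), len 2
add 3: window [3, 4, 3] (2 distinct), len 3
add 4: window [3, 4, 3, 4] (2 distinct), len 4
add 4: window [3, 4, 3, 4, 4] (2 distinct), len 5
add 4: window [3, 4, 3, 4, 4, 4] (2 distinct), len 6
add 6: window [4, 4, 4, 6] (2 distinct), len 4
add 6: window [4, 4, 4, 6, 6] (2 distinct), len 5
add 6: window [4, 4, 4, 6, 6, 6] (2 distinct), len 6
add 3: window [6, 6, 6, 3] (2 distinct), len 4
add 6: window [6, 6, 6, 3, 6] (2 distinct), len 5
add 4: window [6, 4] (2 distinct), len 2
Longest length with ≤2 distinct: 6.

6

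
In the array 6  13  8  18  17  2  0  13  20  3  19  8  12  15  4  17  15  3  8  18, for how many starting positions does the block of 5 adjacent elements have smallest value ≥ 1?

6 13 8 18 17 → min 6  ≥ 1 ✓
13 8 18 17 2 → min 2  ≥ 1 ✓
8 18 17 2 0 → min 0
18 17 2 0 13 → min 0
17 2 0 13 20 → min 0
2 0 13 20 3 → min 0
0 13 20 3 19 → min 0
13 20 3 19 8 → min 3  ≥ 1 ✓
20 3 19 8 12 → min 3  ≥ 1 ✓
3 19 8 12 15 → min 3  ≥ 1 ✓
19 8 12 15 4 → min 4  ≥ 1 ✓
8 12 15 4 17 → min 4  ≥ 1 ✓
12 15 4 17 15 → min 4  ≥ 1 ✓
15 4 17 15 3 → min 3  ≥ 1 ✓
4 17 15 3 8 → min 3  ≥ 1 ✓
17 15 3 8 18 → min 3  ≥ 1 ✓
11 windows satisfy the condition.

11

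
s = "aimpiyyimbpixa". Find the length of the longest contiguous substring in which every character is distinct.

add a: [a] len 1
add i: [a, i] len 2
add m: [a, i, m] len 3
add p: [a, i, m, p] len 4
add i (repeat i, move left end past it): [m, p, i] len 3
add y: [m, p, i, y] len 4
add y (repeat y, move left end past it): [y] len 1
add i: [y, i] len 2
add m: [y, i, m] len 3
add b: [y, i, m, b] len 4
add p: [y, i, m, b, p] len 5
add i (repeat i, move left end past it): [m, b, p, i] len 4
add x: [m, b, p, i, x] len 5
add a: [m, b, p, i, x, a] len 6
Longest all-distinct length: 6.

6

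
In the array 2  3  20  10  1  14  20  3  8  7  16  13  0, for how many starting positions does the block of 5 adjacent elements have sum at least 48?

[2, 3, 20, 10, 1] → sum 36
[3, 20, 10, 1, 14] → sum 48  ≥ 48 ✓
[20, 10, 1, 14, 20] → sum 65  ≥ 48 ✓
[10, 1, 14, 20, 3] → sum 48  ≥ 48 ✓
[1, 14, 20, 3, 8] → sum 46
[14, 20, 3, 8, 7] → sum 52  ≥ 48 ✓
[20, 3, 8, 7, 16] → sum 54  ≥ 48 ✓
[3, 8, 7, 16, 13] → sum 47
[8, 7, 16, 13, 0] → sum 44
5 windows satisfy the condition.

5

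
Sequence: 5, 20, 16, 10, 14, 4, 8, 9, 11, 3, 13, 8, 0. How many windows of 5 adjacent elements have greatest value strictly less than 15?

6

5 20 16 10 14 → max 20
20 16 10 14 4 → max 20
16 10 14 4 8 → max 16
10 14 4 8 9 → max 14  < 15 ✓
14 4 8 9 11 → max 14  < 15 ✓
4 8 9 11 3 → max 11  < 15 ✓
8 9 11 3 13 → max 13  < 15 ✓
9 11 3 13 8 → max 13  < 15 ✓
11 3 13 8 0 → max 13  < 15 ✓
6 windows satisfy the condition.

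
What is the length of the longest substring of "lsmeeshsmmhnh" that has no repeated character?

4

add l: [l] len 1
add s: [l, s] len 2
add m: [l, s, m] len 3
add e: [l, s, m, e] len 4
add e (repeat e, move left end past it): [e] len 1
add s: [e, s] len 2
add h: [e, s, h] len 3
add s (repeat s, move left end past it): [h, s] len 2
add m: [h, s, m] len 3
add m (repeat m, move left end past it): [m] len 1
add h: [m, h] len 2
add n: [m, h, n] len 3
add h (repeat h, move left end past it): [n, h] len 2
Longest all-distinct length: 4.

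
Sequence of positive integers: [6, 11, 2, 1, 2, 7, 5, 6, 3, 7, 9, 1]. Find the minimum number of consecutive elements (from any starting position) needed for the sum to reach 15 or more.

2

add 6: running sum 6 < 15
add 11: shortest ending here [6, 11] sum 17, len 2
add 2: shortest ending here [6, 11, 2] sum 19, len 3
add 1: shortest ending here [6, 11, 2, 1] sum 20, len 4
add 2: shortest ending here [11, 2, 1, 2] sum 16, len 4
add 7: shortest ending here [11, 2, 1, 2, 7] sum 23, len 5
add 5: shortest ending here [1, 2, 7, 5] sum 15, len 4
add 6: shortest ending here [7, 5, 6] sum 18, len 3
add 3: shortest ending here [7, 5, 6, 3] sum 21, len 4
add 7: shortest ending here [6, 3, 7] sum 16, len 3
add 9: shortest ending here [7, 9] sum 16, len 2
add 1: shortest ending here [7, 9, 1] sum 17, len 3
Shortest qualifying length: 2.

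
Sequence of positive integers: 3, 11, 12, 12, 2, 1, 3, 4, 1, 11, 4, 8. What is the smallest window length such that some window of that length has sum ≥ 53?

Extend right; whenever the sum reaches 53, record the length and shrink from the left:
add 3: running sum 3 < 53
add 11: running sum 14 < 53
add 12: running sum 26 < 53
add 12: running sum 38 < 53
add 2: running sum 40 < 53
add 1: running sum 41 < 53
add 3: running sum 44 < 53
add 4: running sum 48 < 53
add 1: running sum 49 < 53
add 11: shortest ending here [11, 12, 12, 2, 1, 3, 4, 1, 11] sum 57, len 9
add 4: shortest ending here [11, 12, 12, 2, 1, 3, 4, 1, 11, 4] sum 61, len 10
add 8: shortest ending here [12, 12, 2, 1, 3, 4, 1, 11, 4, 8] sum 58, len 10
Shortest qualifying length: 9.

9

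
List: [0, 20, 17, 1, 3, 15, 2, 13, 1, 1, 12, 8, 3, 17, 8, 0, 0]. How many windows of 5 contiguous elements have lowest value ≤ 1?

0 20 17 1 3 → min 0  ≤ 1 ✓
20 17 1 3 15 → min 1  ≤ 1 ✓
17 1 3 15 2 → min 1  ≤ 1 ✓
1 3 15 2 13 → min 1  ≤ 1 ✓
3 15 2 13 1 → min 1  ≤ 1 ✓
15 2 13 1 1 → min 1  ≤ 1 ✓
2 13 1 1 12 → min 1  ≤ 1 ✓
13 1 1 12 8 → min 1  ≤ 1 ✓
1 1 12 8 3 → min 1  ≤ 1 ✓
1 12 8 3 17 → min 1  ≤ 1 ✓
12 8 3 17 8 → min 3
8 3 17 8 0 → min 0  ≤ 1 ✓
3 17 8 0 0 → min 0  ≤ 1 ✓
12 windows satisfy the condition.

12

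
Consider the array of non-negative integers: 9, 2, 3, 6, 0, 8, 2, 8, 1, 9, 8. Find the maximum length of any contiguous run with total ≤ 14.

4

→ 9: sum 9, len 1
→ 2: sum 11, len 2
→ 3: sum 14, len 3
→ 6 (dropped 9): sum 11, len 3
→ 0: sum 11, len 4
→ 8 (dropped 2, 3): sum 14, len 3
→ 2 (dropped 6): sum 10, len 3
→ 8 (dropped 0, 8): sum 10, len 2
→ 1: sum 11, len 3
→ 9 (dropped 2, 8): sum 10, len 2
→ 8 (dropped 1, 9): sum 8, len 1
Longest length seen: 4.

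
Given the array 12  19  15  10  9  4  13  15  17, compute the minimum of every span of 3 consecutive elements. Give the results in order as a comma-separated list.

[12, 19, 15] → min 12
[19, 15, 10] → min 10
[15, 10, 9] → min 9
[10, 9, 4] → min 4
[9, 4, 13] → min 4
[4, 13, 15] → min 4
[13, 15, 17] → min 13

12, 10, 9, 4, 4, 4, 13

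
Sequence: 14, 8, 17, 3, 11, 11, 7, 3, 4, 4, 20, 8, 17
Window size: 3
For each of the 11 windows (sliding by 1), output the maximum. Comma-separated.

17, 17, 17, 11, 11, 11, 7, 4, 20, 20, 20

14 8 17 → max 17
8 17 3 → max 17
17 3 11 → max 17
3 11 11 → max 11
11 11 7 → max 11
11 7 3 → max 11
7 3 4 → max 7
3 4 4 → max 4
4 4 20 → max 20
4 20 8 → max 20
20 8 17 → max 20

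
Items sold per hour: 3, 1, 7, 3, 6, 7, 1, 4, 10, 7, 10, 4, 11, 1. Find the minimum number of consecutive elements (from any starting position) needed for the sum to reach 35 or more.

Extend right; whenever the sum reaches 35, record the length and shrink from the left:
add 3: running sum 3 < 35
add 1: running sum 4 < 35
add 7: running sum 11 < 35
add 3: running sum 14 < 35
add 6: running sum 20 < 35
add 7: running sum 27 < 35
add 1: running sum 28 < 35
add 4: running sum 32 < 35
end 8: [7, 3, 6, 7, 1, 4, 10] sum 38, len 7
end 9: [6, 7, 1, 4, 10, 7] sum 35, len 6
end 10: [7, 1, 4, 10, 7, 10] sum 39, len 6
end 11: [4, 10, 7, 10, 4] sum 35, len 5
end 12: [10, 7, 10, 4, 11] sum 42, len 5
end 13: [10, 7, 10, 4, 11, 1] sum 43, len 6
Shortest qualifying length: 5.

5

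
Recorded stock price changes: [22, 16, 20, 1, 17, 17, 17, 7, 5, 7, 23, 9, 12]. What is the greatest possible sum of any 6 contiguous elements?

93

Each size-6 window and its sum:
22 16 20 1 17 17 → sum 93
16 20 1 17 17 17 → sum 88
20 1 17 17 17 7 → sum 79
1 17 17 17 7 5 → sum 64
17 17 17 7 5 7 → sum 70
17 17 7 5 7 23 → sum 76
17 7 5 7 23 9 → sum 68
7 5 7 23 9 12 → sum 63
Greatest of these is 93.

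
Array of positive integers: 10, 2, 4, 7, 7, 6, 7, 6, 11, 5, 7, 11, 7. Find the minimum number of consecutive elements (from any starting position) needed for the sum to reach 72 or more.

10

add 10: running sum 10 < 72
add 2: running sum 12 < 72
add 4: running sum 16 < 72
add 7: running sum 23 < 72
add 7: running sum 30 < 72
add 6: running sum 36 < 72
add 7: running sum 43 < 72
add 6: running sum 49 < 72
add 11: running sum 60 < 72
add 5: running sum 65 < 72
end 10: [10, 2, 4, 7, 7, 6, 7, 6, 11, 5, 7] sum 72, len 11
end 11: [2, 4, 7, 7, 6, 7, 6, 11, 5, 7, 11] sum 73, len 11
end 12: [7, 7, 6, 7, 6, 11, 5, 7, 11, 7] sum 74, len 10
Shortest qualifying length: 10.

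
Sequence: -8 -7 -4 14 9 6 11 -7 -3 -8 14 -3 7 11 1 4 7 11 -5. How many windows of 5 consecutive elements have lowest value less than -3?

11

[-8, -7, -4, 14, 9] → min -8  < -3 ✓
[-7, -4, 14, 9, 6] → min -7  < -3 ✓
[-4, 14, 9, 6, 11] → min -4  < -3 ✓
[14, 9, 6, 11, -7] → min -7  < -3 ✓
[9, 6, 11, -7, -3] → min -7  < -3 ✓
[6, 11, -7, -3, -8] → min -8  < -3 ✓
[11, -7, -3, -8, 14] → min -8  < -3 ✓
[-7, -3, -8, 14, -3] → min -8  < -3 ✓
[-3, -8, 14, -3, 7] → min -8  < -3 ✓
[-8, 14, -3, 7, 11] → min -8  < -3 ✓
[14, -3, 7, 11, 1] → min -3
[-3, 7, 11, 1, 4] → min -3
[7, 11, 1, 4, 7] → min 1
[11, 1, 4, 7, 11] → min 1
[1, 4, 7, 11, -5] → min -5  < -3 ✓
11 windows satisfy the condition.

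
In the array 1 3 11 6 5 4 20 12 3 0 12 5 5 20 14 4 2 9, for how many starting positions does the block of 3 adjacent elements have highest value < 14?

9

[1, 3, 11] → max 11  < 14 ✓
[3, 11, 6] → max 11  < 14 ✓
[11, 6, 5] → max 11  < 14 ✓
[6, 5, 4] → max 6  < 14 ✓
[5, 4, 20] → max 20
[4, 20, 12] → max 20
[20, 12, 3] → max 20
[12, 3, 0] → max 12  < 14 ✓
[3, 0, 12] → max 12  < 14 ✓
[0, 12, 5] → max 12  < 14 ✓
[12, 5, 5] → max 12  < 14 ✓
[5, 5, 20] → max 20
[5, 20, 14] → max 20
[20, 14, 4] → max 20
[14, 4, 2] → max 14
[4, 2, 9] → max 9  < 14 ✓
9 windows satisfy the condition.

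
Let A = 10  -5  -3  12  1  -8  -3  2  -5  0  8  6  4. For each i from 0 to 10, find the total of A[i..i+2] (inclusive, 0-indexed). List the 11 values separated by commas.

2, 4, 10, 5, -10, -9, -6, -3, 3, 14, 18

Sliding a size-3 window across the 13 values:
[10, -5, -3] → sum 2
[-5, -3, 12] → sum 4
[-3, 12, 1] → sum 10
[12, 1, -8] → sum 5
[1, -8, -3] → sum -10
[-8, -3, 2] → sum -9
[-3, 2, -5] → sum -6
[2, -5, 0] → sum -3
[-5, 0, 8] → sum 3
[0, 8, 6] → sum 14
[8, 6, 4] → sum 18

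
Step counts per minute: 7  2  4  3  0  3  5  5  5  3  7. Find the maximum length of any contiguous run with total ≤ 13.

5

add 7: [7] sum 7, len 1
add 2: [7, 2] sum 9, len 2
add 4: [7, 2, 4] sum 13, len 3
add 3: [2, 4, 3] sum 9, len 3
add 0: [2, 4, 3, 0] sum 9, len 4
add 3: [2, 4, 3, 0, 3] sum 12, len 5
add 5: [3, 0, 3, 5] sum 11, len 4
add 5: [0, 3, 5, 5] sum 13, len 4
add 5: [5, 5] sum 10, len 2
add 3: [5, 5, 3] sum 13, len 3
add 7: [3, 7] sum 10, len 2
Longest length seen: 5.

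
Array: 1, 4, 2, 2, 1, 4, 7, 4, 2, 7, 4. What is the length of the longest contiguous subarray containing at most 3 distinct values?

[1] 1 distinct, len 1
[1, 4] 2 distinct, len 2
[1, 4, 2] 3 distinct, len 3
[1, 4, 2, 2] 3 distinct, len 4
[1, 4, 2, 2, 1] 3 distinct, len 5
[1, 4, 2, 2, 1, 4] 3 distinct, len 6
[1, 4, 7] 3 distinct, len 3
[1, 4, 7, 4] 3 distinct, len 4
[4, 7, 4, 2] 3 distinct, len 4
[4, 7, 4, 2, 7] 3 distinct, len 5
[4, 7, 4, 2, 7, 4] 3 distinct, len 6
Longest length with ≤3 distinct: 6.

6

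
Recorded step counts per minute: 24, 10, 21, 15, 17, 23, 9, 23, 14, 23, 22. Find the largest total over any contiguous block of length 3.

60

Each size-3 window and its sum:
[24, 10, 21] → sum 55
[10, 21, 15] → sum 46
[21, 15, 17] → sum 53
[15, 17, 23] → sum 55
[17, 23, 9] → sum 49
[23, 9, 23] → sum 55
[9, 23, 14] → sum 46
[23, 14, 23] → sum 60
[14, 23, 22] → sum 59
Largest of these is 60.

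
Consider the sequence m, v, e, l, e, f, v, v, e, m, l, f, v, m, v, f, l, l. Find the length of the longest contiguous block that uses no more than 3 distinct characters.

5

add m: window [m] (1 distinct), len 1
add v: window [m, v] (2 distinct), len 2
add e: window [m, v, e] (3 distinct), len 3
add l: window [v, e, l] (3 distinct), len 3
add e: window [v, e, l, e] (3 distinct), len 4
add f: window [e, l, e, f] (3 distinct), len 4
add v: window [e, f, v] (3 distinct), len 3
add v: window [e, f, v, v] (3 distinct), len 4
add e: window [e, f, v, v, e] (3 distinct), len 5
add m: window [v, v, e, m] (3 distinct), len 4
add l: window [e, m, l] (3 distinct), len 3
add f: window [m, l, f] (3 distinct), len 3
add v: window [l, f, v] (3 distinct), len 3
add m: window [f, v, m] (3 distinct), len 3
add v: window [f, v, m, v] (3 distinct), len 4
add f: window [f, v, m, v, f] (3 distinct), len 5
add l: window [v, f, l] (3 distinct), len 3
add l: window [v, f, l, l] (3 distinct), len 4
Longest length with ≤3 distinct: 5.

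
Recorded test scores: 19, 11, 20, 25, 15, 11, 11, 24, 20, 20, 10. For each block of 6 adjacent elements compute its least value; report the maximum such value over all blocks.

19 11 20 25 15 11 → min 11
11 20 25 15 11 11 → min 11
20 25 15 11 11 24 → min 11
25 15 11 11 24 20 → min 11
15 11 11 24 20 20 → min 11
11 11 24 20 20 10 → min 10
Maximum of these is 11.

11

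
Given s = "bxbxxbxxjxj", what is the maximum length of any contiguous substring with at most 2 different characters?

8

add b: window [b] (1 distinct), len 1
add x: window [b, x] (2 distinct), len 2
add b: window [b, x, b] (2 distinct), len 3
add x: window [b, x, b, x] (2 distinct), len 4
add x: window [b, x, b, x, x] (2 distinct), len 5
add b: window [b, x, b, x, x, b] (2 distinct), len 6
add x: window [b, x, b, x, x, b, x] (2 distinct), len 7
add x: window [b, x, b, x, x, b, x, x] (2 distinct), len 8
add j: window [x, x, j] (2 distinct), len 3
add x: window [x, x, j, x] (2 distinct), len 4
add j: window [x, x, j, x, j] (2 distinct), len 5
Longest length with ≤2 distinct: 8.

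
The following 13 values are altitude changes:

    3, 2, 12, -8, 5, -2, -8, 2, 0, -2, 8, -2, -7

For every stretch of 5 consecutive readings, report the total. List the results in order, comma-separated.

14, 9, -1, -11, -3, -10, 0, 6, -3

(3, 2, 12, -8, 5) → sum 14
(2, 12, -8, 5, -2) → sum 9
(12, -8, 5, -2, -8) → sum -1
(-8, 5, -2, -8, 2) → sum -11
(5, -2, -8, 2, 0) → sum -3
(-2, -8, 2, 0, -2) → sum -10
(-8, 2, 0, -2, 8) → sum 0
(2, 0, -2, 8, -2) → sum 6
(0, -2, 8, -2, -7) → sum -3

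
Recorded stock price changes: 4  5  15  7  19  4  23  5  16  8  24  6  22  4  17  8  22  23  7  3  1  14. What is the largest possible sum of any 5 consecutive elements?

Each size-5 window and its sum:
4 5 15 7 19 → sum 50
5 15 7 19 4 → sum 50
15 7 19 4 23 → sum 68
7 19 4 23 5 → sum 58
19 4 23 5 16 → sum 67
4 23 5 16 8 → sum 56
23 5 16 8 24 → sum 76
5 16 8 24 6 → sum 59
16 8 24 6 22 → sum 76
8 24 6 22 4 → sum 64
24 6 22 4 17 → sum 73
6 22 4 17 8 → sum 57
22 4 17 8 22 → sum 73
4 17 8 22 23 → sum 74
17 8 22 23 7 → sum 77
8 22 23 7 3 → sum 63
22 23 7 3 1 → sum 56
23 7 3 1 14 → sum 48
Largest of these is 77.

77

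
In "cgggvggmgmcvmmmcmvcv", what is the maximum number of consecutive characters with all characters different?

add c: [c] len 1
add g: [c, g] len 2
add g (repeat g, move left end past it): [g] len 1
add g (repeat g, move left end past it): [g] len 1
add v: [g, v] len 2
add g (repeat g, move left end past it): [v, g] len 2
add g (repeat g, move left end past it): [g] len 1
add m: [g, m] len 2
add g (repeat g, move left end past it): [m, g] len 2
add m (repeat m, move left end past it): [g, m] len 2
add c: [g, m, c] len 3
add v: [g, m, c, v] len 4
add m (repeat m, move left end past it): [c, v, m] len 3
add m (repeat m, move left end past it): [m] len 1
add m (repeat m, move left end past it): [m] len 1
add c: [m, c] len 2
add m (repeat m, move left end past it): [c, m] len 2
add v: [c, m, v] len 3
add c (repeat c, move left end past it): [m, v, c] len 3
add v (repeat v, move left end past it): [c, v] len 2
Longest all-distinct length: 4.

4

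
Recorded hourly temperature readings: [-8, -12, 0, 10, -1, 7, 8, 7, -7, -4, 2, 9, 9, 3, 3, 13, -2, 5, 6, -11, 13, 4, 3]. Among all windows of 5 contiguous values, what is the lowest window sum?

Each size-5 window and its sum:
[-8, -12, 0, 10, -1] → sum -11
[-12, 0, 10, -1, 7] → sum 4
[0, 10, -1, 7, 8] → sum 24
[10, -1, 7, 8, 7] → sum 31
[-1, 7, 8, 7, -7] → sum 14
[7, 8, 7, -7, -4] → sum 11
[8, 7, -7, -4, 2] → sum 6
[7, -7, -4, 2, 9] → sum 7
[-7, -4, 2, 9, 9] → sum 9
[-4, 2, 9, 9, 3] → sum 19
[2, 9, 9, 3, 3] → sum 26
[9, 9, 3, 3, 13] → sum 37
[9, 3, 3, 13, -2] → sum 26
[3, 3, 13, -2, 5] → sum 22
[3, 13, -2, 5, 6] → sum 25
[13, -2, 5, 6, -11] → sum 11
[-2, 5, 6, -11, 13] → sum 11
[5, 6, -11, 13, 4] → sum 17
[6, -11, 13, 4, 3] → sum 15
Lowest of these is -11.

-11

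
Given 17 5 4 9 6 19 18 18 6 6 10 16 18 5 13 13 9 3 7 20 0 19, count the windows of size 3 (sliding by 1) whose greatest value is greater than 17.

[17, 5, 4] → max 17
[5, 4, 9] → max 9
[4, 9, 6] → max 9
[9, 6, 19] → max 19  > 17 ✓
[6, 19, 18] → max 19  > 17 ✓
[19, 18, 18] → max 19  > 17 ✓
[18, 18, 6] → max 18  > 17 ✓
[18, 6, 6] → max 18  > 17 ✓
[6, 6, 10] → max 10
[6, 10, 16] → max 16
[10, 16, 18] → max 18  > 17 ✓
[16, 18, 5] → max 18  > 17 ✓
[18, 5, 13] → max 18  > 17 ✓
[5, 13, 13] → max 13
[13, 13, 9] → max 13
[13, 9, 3] → max 13
[9, 3, 7] → max 9
[3, 7, 20] → max 20  > 17 ✓
[7, 20, 0] → max 20  > 17 ✓
[20, 0, 19] → max 20  > 17 ✓
11 windows satisfy the condition.

11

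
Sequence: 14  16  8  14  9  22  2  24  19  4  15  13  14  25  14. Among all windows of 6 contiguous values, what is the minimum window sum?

Each size-6 window and its sum:
[14, 16, 8, 14, 9, 22] → sum 83
[16, 8, 14, 9, 22, 2] → sum 71
[8, 14, 9, 22, 2, 24] → sum 79
[14, 9, 22, 2, 24, 19] → sum 90
[9, 22, 2, 24, 19, 4] → sum 80
[22, 2, 24, 19, 4, 15] → sum 86
[2, 24, 19, 4, 15, 13] → sum 77
[24, 19, 4, 15, 13, 14] → sum 89
[19, 4, 15, 13, 14, 25] → sum 90
[4, 15, 13, 14, 25, 14] → sum 85
Minimum of these is 71.

71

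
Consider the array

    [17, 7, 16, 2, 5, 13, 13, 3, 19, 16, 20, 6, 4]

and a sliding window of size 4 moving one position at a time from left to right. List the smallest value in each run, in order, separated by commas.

2, 2, 2, 2, 3, 3, 3, 3, 6, 4

Sliding a size-4 window across the 13 values:
[17, 7, 16, 2] → min 2
[7, 16, 2, 5] → min 2
[16, 2, 5, 13] → min 2
[2, 5, 13, 13] → min 2
[5, 13, 13, 3] → min 3
[13, 13, 3, 19] → min 3
[13, 3, 19, 16] → min 3
[3, 19, 16, 20] → min 3
[19, 16, 20, 6] → min 6
[16, 20, 6, 4] → min 4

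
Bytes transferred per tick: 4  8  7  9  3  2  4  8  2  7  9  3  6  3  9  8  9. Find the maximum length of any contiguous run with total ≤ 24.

5

add 4: [4] sum 4, len 1
add 8: [4, 8] sum 12, len 2
add 7: [4, 8, 7] sum 19, len 3
add 9: [8, 7, 9] sum 24, len 3
add 3: [7, 9, 3] sum 19, len 3
add 2: [7, 9, 3, 2] sum 21, len 4
add 4: [9, 3, 2, 4] sum 18, len 4
add 8: [3, 2, 4, 8] sum 17, len 4
add 2: [3, 2, 4, 8, 2] sum 19, len 5
add 7: [2, 4, 8, 2, 7] sum 23, len 5
add 9: [2, 7, 9] sum 18, len 3
add 3: [2, 7, 9, 3] sum 21, len 4
add 6: [9, 3, 6] sum 18, len 3
add 3: [9, 3, 6, 3] sum 21, len 4
add 9: [3, 6, 3, 9] sum 21, len 4
add 8: [3, 9, 8] sum 20, len 3
add 9: [8, 9] sum 17, len 2
Longest length seen: 5.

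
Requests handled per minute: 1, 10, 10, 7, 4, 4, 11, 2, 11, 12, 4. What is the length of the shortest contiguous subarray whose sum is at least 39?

5

add 1: running sum 1 < 39
add 10: running sum 11 < 39
add 10: running sum 21 < 39
add 7: running sum 28 < 39
add 4: running sum 32 < 39
add 4: running sum 36 < 39
add 11: shortest ending here [10, 10, 7, 4, 4, 11] sum 46, len 6
add 2: shortest ending here [10, 10, 7, 4, 4, 11, 2] sum 48, len 7
add 11: shortest ending here [7, 4, 4, 11, 2, 11] sum 39, len 6
add 12: shortest ending here [4, 11, 2, 11, 12] sum 40, len 5
add 4: shortest ending here [11, 2, 11, 12, 4] sum 40, len 5
Shortest qualifying length: 5.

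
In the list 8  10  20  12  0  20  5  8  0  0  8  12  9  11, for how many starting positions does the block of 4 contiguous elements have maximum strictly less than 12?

2

(8, 10, 20, 12) → max 20
(10, 20, 12, 0) → max 20
(20, 12, 0, 20) → max 20
(12, 0, 20, 5) → max 20
(0, 20, 5, 8) → max 20
(20, 5, 8, 0) → max 20
(5, 8, 0, 0) → max 8  < 12 ✓
(8, 0, 0, 8) → max 8  < 12 ✓
(0, 0, 8, 12) → max 12
(0, 8, 12, 9) → max 12
(8, 12, 9, 11) → max 12
2 windows satisfy the condition.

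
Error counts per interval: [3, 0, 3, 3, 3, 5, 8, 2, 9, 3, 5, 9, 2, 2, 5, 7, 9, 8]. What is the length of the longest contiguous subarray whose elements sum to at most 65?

15

add 3: [3] sum 3, len 1
add 0: [3, 0] sum 3, len 2
add 3: [3, 0, 3] sum 6, len 3
add 3: [3, 0, 3, 3] sum 9, len 4
add 3: [3, 0, 3, 3, 3] sum 12, len 5
add 5: [3, 0, 3, 3, 3, 5] sum 17, len 6
add 8: [3, 0, 3, 3, 3, 5, 8] sum 25, len 7
add 2: [3, 0, 3, 3, 3, 5, 8, 2] sum 27, len 8
add 9: [3, 0, 3, 3, 3, 5, 8, 2, 9] sum 36, len 9
add 3: [3, 0, 3, 3, 3, 5, 8, 2, 9, 3] sum 39, len 10
add 5: [3, 0, 3, 3, 3, 5, 8, 2, 9, 3, 5] sum 44, len 11
add 9: [3, 0, 3, 3, 3, 5, 8, 2, 9, 3, 5, 9] sum 53, len 12
add 2: [3, 0, 3, 3, 3, 5, 8, 2, 9, 3, 5, 9, 2] sum 55, len 13
add 2: [3, 0, 3, 3, 3, 5, 8, 2, 9, 3, 5, 9, 2, 2] sum 57, len 14
add 5: [3, 0, 3, 3, 3, 5, 8, 2, 9, 3, 5, 9, 2, 2, 5] sum 62, len 15
add 7: [3, 3, 5, 8, 2, 9, 3, 5, 9, 2, 2, 5, 7] sum 63, len 13
add 9: [8, 2, 9, 3, 5, 9, 2, 2, 5, 7, 9] sum 61, len 11
add 8: [2, 9, 3, 5, 9, 2, 2, 5, 7, 9, 8] sum 61, len 11
Longest length seen: 15.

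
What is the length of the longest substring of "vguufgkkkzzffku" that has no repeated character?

4

[v] len 1
[v, g] len 2
[v, g, u] len 3
[u] len 1
[u, f] len 2
[u, f, g] len 3
[u, f, g, k] len 4
[k] len 1
[k] len 1
[k, z] len 2
[z] len 1
[z, f] len 2
[f] len 1
[f, k] len 2
[f, k, u] len 3
Longest all-distinct length: 4.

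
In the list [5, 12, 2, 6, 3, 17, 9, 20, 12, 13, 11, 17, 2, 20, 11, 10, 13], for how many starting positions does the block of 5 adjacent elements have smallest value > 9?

(5, 12, 2, 6, 3) → min 2
(12, 2, 6, 3, 17) → min 2
(2, 6, 3, 17, 9) → min 2
(6, 3, 17, 9, 20) → min 3
(3, 17, 9, 20, 12) → min 3
(17, 9, 20, 12, 13) → min 9
(9, 20, 12, 13, 11) → min 9
(20, 12, 13, 11, 17) → min 11  > 9 ✓
(12, 13, 11, 17, 2) → min 2
(13, 11, 17, 2, 20) → min 2
(11, 17, 2, 20, 11) → min 2
(17, 2, 20, 11, 10) → min 2
(2, 20, 11, 10, 13) → min 2
1 window satisfy the condition.

1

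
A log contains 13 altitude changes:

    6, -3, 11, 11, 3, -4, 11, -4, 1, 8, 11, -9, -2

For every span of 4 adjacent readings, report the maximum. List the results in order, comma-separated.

11, 11, 11, 11, 11, 11, 11, 11, 11, 11

(6, -3, 11, 11) → max 11
(-3, 11, 11, 3) → max 11
(11, 11, 3, -4) → max 11
(11, 3, -4, 11) → max 11
(3, -4, 11, -4) → max 11
(-4, 11, -4, 1) → max 11
(11, -4, 1, 8) → max 11
(-4, 1, 8, 11) → max 11
(1, 8, 11, -9) → max 11
(8, 11, -9, -2) → max 11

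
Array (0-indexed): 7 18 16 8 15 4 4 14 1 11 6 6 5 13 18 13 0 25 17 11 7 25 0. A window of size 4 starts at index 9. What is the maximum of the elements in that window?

11

Elements at indices 9..12: 11, 6, 6, 5
max(11, 6, 6, 5) = 11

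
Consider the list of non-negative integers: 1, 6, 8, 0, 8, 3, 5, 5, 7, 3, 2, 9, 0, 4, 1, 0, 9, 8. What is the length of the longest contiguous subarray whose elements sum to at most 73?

→ 1: sum 1, len 1
→ 6: sum 7, len 2
→ 8: sum 15, len 3
→ 0: sum 15, len 4
→ 8: sum 23, len 5
→ 3: sum 26, len 6
→ 5: sum 31, len 7
→ 5: sum 36, len 8
→ 7: sum 43, len 9
→ 3: sum 46, len 10
→ 2: sum 48, len 11
→ 9: sum 57, len 12
→ 0: sum 57, len 13
→ 4: sum 61, len 14
→ 1: sum 62, len 15
→ 0: sum 62, len 16
→ 9: sum 71, len 17
→ 8 (dropped 1, 6): sum 72, len 16
Longest length seen: 17.

17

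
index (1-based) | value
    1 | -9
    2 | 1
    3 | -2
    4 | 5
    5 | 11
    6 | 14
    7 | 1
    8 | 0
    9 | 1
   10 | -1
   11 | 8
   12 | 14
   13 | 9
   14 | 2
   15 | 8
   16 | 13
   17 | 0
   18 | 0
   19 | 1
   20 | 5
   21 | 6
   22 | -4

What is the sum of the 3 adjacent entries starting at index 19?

Elements at indices 19..21: 1, 5, 6
sum(1, 5, 6) = 12

12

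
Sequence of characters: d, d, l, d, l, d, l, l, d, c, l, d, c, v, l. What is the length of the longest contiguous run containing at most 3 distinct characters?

13

add d: window [d] (1 distinct), len 1
add d: window [d, d] (1 distinct), len 2
add l: window [d, d, l] (2 distinct), len 3
add d: window [d, d, l, d] (2 distinct), len 4
add l: window [d, d, l, d, l] (2 distinct), len 5
add d: window [d, d, l, d, l, d] (2 distinct), len 6
add l: window [d, d, l, d, l, d, l] (2 distinct), len 7
add l: window [d, d, l, d, l, d, l, l] (2 distinct), len 8
add d: window [d, d, l, d, l, d, l, l, d] (2 distinct), len 9
add c: window [d, d, l, d, l, d, l, l, d, c] (3 distinct), len 10
add l: window [d, d, l, d, l, d, l, l, d, c, l] (3 distinct), len 11
add d: window [d, d, l, d, l, d, l, l, d, c, l, d] (3 distinct), len 12
add c: window [d, d, l, d, l, d, l, l, d, c, l, d, c] (3 distinct), len 13
add v: window [d, c, v] (3 distinct), len 3
add l: window [c, v, l] (3 distinct), len 3
Longest length with ≤3 distinct: 13.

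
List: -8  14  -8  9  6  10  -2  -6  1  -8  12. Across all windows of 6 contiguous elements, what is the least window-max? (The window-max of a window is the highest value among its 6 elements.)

10

(-8, 14, -8, 9, 6, 10) → max 14
(14, -8, 9, 6, 10, -2) → max 14
(-8, 9, 6, 10, -2, -6) → max 10
(9, 6, 10, -2, -6, 1) → max 10
(6, 10, -2, -6, 1, -8) → max 10
(10, -2, -6, 1, -8, 12) → max 12
Least of these is 10.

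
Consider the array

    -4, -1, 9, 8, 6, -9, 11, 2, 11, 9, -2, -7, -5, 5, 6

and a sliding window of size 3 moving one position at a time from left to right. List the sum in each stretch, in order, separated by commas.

[-4, -1, 9] → sum 4
[-1, 9, 8] → sum 16
[9, 8, 6] → sum 23
[8, 6, -9] → sum 5
[6, -9, 11] → sum 8
[-9, 11, 2] → sum 4
[11, 2, 11] → sum 24
[2, 11, 9] → sum 22
[11, 9, -2] → sum 18
[9, -2, -7] → sum 0
[-2, -7, -5] → sum -14
[-7, -5, 5] → sum -7
[-5, 5, 6] → sum 6

4, 16, 23, 5, 8, 4, 24, 22, 18, 0, -14, -7, 6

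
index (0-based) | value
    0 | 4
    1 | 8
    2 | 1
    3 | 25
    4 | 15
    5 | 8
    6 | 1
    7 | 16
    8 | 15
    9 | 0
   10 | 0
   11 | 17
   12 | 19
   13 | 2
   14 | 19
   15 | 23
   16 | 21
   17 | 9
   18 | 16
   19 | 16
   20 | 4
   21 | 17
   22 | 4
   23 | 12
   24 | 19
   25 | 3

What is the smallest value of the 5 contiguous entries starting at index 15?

9

Elements at indices 15..19: 23, 21, 9, 16, 16
min(23, 21, 9, 16, 16) = 9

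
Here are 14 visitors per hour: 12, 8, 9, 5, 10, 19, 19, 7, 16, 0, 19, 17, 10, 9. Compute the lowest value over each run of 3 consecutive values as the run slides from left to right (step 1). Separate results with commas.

12 8 9 → min 8
8 9 5 → min 5
9 5 10 → min 5
5 10 19 → min 5
10 19 19 → min 10
19 19 7 → min 7
19 7 16 → min 7
7 16 0 → min 0
16 0 19 → min 0
0 19 17 → min 0
19 17 10 → min 10
17 10 9 → min 9

8, 5, 5, 5, 10, 7, 7, 0, 0, 0, 10, 9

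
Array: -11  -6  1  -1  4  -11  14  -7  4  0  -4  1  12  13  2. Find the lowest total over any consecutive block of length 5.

-13

-11 -6 1 -1 4 → sum -13
-6 1 -1 4 -11 → sum -13
1 -1 4 -11 14 → sum 7
-1 4 -11 14 -7 → sum -1
4 -11 14 -7 4 → sum 4
-11 14 -7 4 0 → sum 0
14 -7 4 0 -4 → sum 7
-7 4 0 -4 1 → sum -6
4 0 -4 1 12 → sum 13
0 -4 1 12 13 → sum 22
-4 1 12 13 2 → sum 24
Lowest of these is -13.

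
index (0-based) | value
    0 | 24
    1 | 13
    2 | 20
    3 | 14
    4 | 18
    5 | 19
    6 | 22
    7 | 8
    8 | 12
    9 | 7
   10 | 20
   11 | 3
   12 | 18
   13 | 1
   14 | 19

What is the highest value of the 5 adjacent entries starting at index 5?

Elements at indices 5..9: 19, 22, 8, 12, 7
max(19, 22, 8, 12, 7) = 22

22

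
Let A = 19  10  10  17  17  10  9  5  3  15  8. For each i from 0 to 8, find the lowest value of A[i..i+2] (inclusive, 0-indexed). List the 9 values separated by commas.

19 10 10 → min 10
10 10 17 → min 10
10 17 17 → min 10
17 17 10 → min 10
17 10 9 → min 9
10 9 5 → min 5
9 5 3 → min 3
5 3 15 → min 3
3 15 8 → min 3

10, 10, 10, 10, 9, 5, 3, 3, 3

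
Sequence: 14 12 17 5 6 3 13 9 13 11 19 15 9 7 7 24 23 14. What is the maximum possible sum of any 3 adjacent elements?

61

(14, 12, 17) → sum 43
(12, 17, 5) → sum 34
(17, 5, 6) → sum 28
(5, 6, 3) → sum 14
(6, 3, 13) → sum 22
(3, 13, 9) → sum 25
(13, 9, 13) → sum 35
(9, 13, 11) → sum 33
(13, 11, 19) → sum 43
(11, 19, 15) → sum 45
(19, 15, 9) → sum 43
(15, 9, 7) → sum 31
(9, 7, 7) → sum 23
(7, 7, 24) → sum 38
(7, 24, 23) → sum 54
(24, 23, 14) → sum 61
Maximum of these is 61.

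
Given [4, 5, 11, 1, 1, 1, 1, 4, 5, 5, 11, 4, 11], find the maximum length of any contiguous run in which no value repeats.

4

[4] len 1
[4, 5] len 2
[4, 5, 11] len 3
[4, 5, 11, 1] len 4
[1] len 1
[1] len 1
[1] len 1
[1, 4] len 2
[1, 4, 5] len 3
[5] len 1
[5, 11] len 2
[5, 11, 4] len 3
[4, 11] len 2
Longest all-distinct length: 4.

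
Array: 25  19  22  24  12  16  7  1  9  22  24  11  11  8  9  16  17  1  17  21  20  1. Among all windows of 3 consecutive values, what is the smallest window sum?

25 19 22 → sum 66
19 22 24 → sum 65
22 24 12 → sum 58
24 12 16 → sum 52
12 16 7 → sum 35
16 7 1 → sum 24
7 1 9 → sum 17
1 9 22 → sum 32
9 22 24 → sum 55
22 24 11 → sum 57
24 11 11 → sum 46
11 11 8 → sum 30
11 8 9 → sum 28
8 9 16 → sum 33
9 16 17 → sum 42
16 17 1 → sum 34
17 1 17 → sum 35
1 17 21 → sum 39
17 21 20 → sum 58
21 20 1 → sum 42
Smallest of these is 17.

17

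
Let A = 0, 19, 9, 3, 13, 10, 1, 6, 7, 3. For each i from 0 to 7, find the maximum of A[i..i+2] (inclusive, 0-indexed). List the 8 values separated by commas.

19, 19, 13, 13, 13, 10, 7, 7

(0, 19, 9) → max 19
(19, 9, 3) → max 19
(9, 3, 13) → max 13
(3, 13, 10) → max 13
(13, 10, 1) → max 13
(10, 1, 6) → max 10
(1, 6, 7) → max 7
(6, 7, 3) → max 7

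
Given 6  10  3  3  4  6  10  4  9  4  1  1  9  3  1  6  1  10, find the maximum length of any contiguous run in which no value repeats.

4

[6] len 1
[6, 10] len 2
[6, 10, 3] len 3
[3] len 1
[3, 4] len 2
[3, 4, 6] len 3
[3, 4, 6, 10] len 4
[6, 10, 4] len 3
[6, 10, 4, 9] len 4
[9, 4] len 2
[9, 4, 1] len 3
[1] len 1
[1, 9] len 2
[1, 9, 3] len 3
[9, 3, 1] len 3
[9, 3, 1, 6] len 4
[6, 1] len 2
[6, 1, 10] len 3
Longest all-distinct length: 4.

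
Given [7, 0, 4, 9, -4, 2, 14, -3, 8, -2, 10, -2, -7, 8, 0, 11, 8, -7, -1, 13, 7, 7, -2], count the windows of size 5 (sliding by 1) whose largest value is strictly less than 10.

(7, 0, 4, 9, -4) → max 9  < 10 ✓
(0, 4, 9, -4, 2) → max 9  < 10 ✓
(4, 9, -4, 2, 14) → max 14
(9, -4, 2, 14, -3) → max 14
(-4, 2, 14, -3, 8) → max 14
(2, 14, -3, 8, -2) → max 14
(14, -3, 8, -2, 10) → max 14
(-3, 8, -2, 10, -2) → max 10
(8, -2, 10, -2, -7) → max 10
(-2, 10, -2, -7, 8) → max 10
(10, -2, -7, 8, 0) → max 10
(-2, -7, 8, 0, 11) → max 11
(-7, 8, 0, 11, 8) → max 11
(8, 0, 11, 8, -7) → max 11
(0, 11, 8, -7, -1) → max 11
(11, 8, -7, -1, 13) → max 13
(8, -7, -1, 13, 7) → max 13
(-7, -1, 13, 7, 7) → max 13
(-1, 13, 7, 7, -2) → max 13
2 windows satisfy the condition.

2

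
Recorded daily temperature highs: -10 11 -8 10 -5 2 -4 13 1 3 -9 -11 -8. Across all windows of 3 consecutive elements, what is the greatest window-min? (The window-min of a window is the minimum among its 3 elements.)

1

-10 11 -8 → min -10
11 -8 10 → min -8
-8 10 -5 → min -8
10 -5 2 → min -5
-5 2 -4 → min -5
2 -4 13 → min -4
-4 13 1 → min -4
13 1 3 → min 1
1 3 -9 → min -9
3 -9 -11 → min -11
-9 -11 -8 → min -11
Greatest of these is 1.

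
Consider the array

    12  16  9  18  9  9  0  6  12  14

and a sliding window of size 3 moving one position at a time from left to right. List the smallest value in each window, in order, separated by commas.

Sliding a size-3 window across the 10 values:
(12, 16, 9) → min 9
(16, 9, 18) → min 9
(9, 18, 9) → min 9
(18, 9, 9) → min 9
(9, 9, 0) → min 0
(9, 0, 6) → min 0
(0, 6, 12) → min 0
(6, 12, 14) → min 6

9, 9, 9, 9, 0, 0, 0, 6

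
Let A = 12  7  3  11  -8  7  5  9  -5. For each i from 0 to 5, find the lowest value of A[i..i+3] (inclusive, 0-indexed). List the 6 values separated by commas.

3, -8, -8, -8, -8, -5

Sliding a size-4 window across the 9 values:
12 7 3 11 → min 3
7 3 11 -8 → min -8
3 11 -8 7 → min -8
11 -8 7 5 → min -8
-8 7 5 9 → min -8
7 5 9 -5 → min -5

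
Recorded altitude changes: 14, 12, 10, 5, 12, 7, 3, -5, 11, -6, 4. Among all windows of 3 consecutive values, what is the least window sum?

0

Each size-3 window and its sum:
[14, 12, 10] → sum 36
[12, 10, 5] → sum 27
[10, 5, 12] → sum 27
[5, 12, 7] → sum 24
[12, 7, 3] → sum 22
[7, 3, -5] → sum 5
[3, -5, 11] → sum 9
[-5, 11, -6] → sum 0
[11, -6, 4] → sum 9
Least of these is 0.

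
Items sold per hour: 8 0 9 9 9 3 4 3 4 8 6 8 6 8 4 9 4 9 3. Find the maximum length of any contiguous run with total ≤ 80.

add 8: [8] sum 8, len 1
add 0: [8, 0] sum 8, len 2
add 9: [8, 0, 9] sum 17, len 3
add 9: [8, 0, 9, 9] sum 26, len 4
add 9: [8, 0, 9, 9, 9] sum 35, len 5
add 3: [8, 0, 9, 9, 9, 3] sum 38, len 6
add 4: [8, 0, 9, 9, 9, 3, 4] sum 42, len 7
add 3: [8, 0, 9, 9, 9, 3, 4, 3] sum 45, len 8
add 4: [8, 0, 9, 9, 9, 3, 4, 3, 4] sum 49, len 9
add 8: [8, 0, 9, 9, 9, 3, 4, 3, 4, 8] sum 57, len 10
add 6: [8, 0, 9, 9, 9, 3, 4, 3, 4, 8, 6] sum 63, len 11
add 8: [8, 0, 9, 9, 9, 3, 4, 3, 4, 8, 6, 8] sum 71, len 12
add 6: [8, 0, 9, 9, 9, 3, 4, 3, 4, 8, 6, 8, 6] sum 77, len 13
add 8: [0, 9, 9, 9, 3, 4, 3, 4, 8, 6, 8, 6, 8] sum 77, len 13
add 4: [9, 9, 3, 4, 3, 4, 8, 6, 8, 6, 8, 4] sum 72, len 12
add 9: [9, 3, 4, 3, 4, 8, 6, 8, 6, 8, 4, 9] sum 72, len 12
add 4: [9, 3, 4, 3, 4, 8, 6, 8, 6, 8, 4, 9, 4] sum 76, len 13
add 9: [3, 4, 3, 4, 8, 6, 8, 6, 8, 4, 9, 4, 9] sum 76, len 13
add 3: [3, 4, 3, 4, 8, 6, 8, 6, 8, 4, 9, 4, 9, 3] sum 79, len 14
Longest length seen: 14.

14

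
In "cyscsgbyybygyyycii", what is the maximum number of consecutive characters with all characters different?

[c] len 1
[c, y] len 2
[c, y, s] len 3
[y, s, c] len 3
[c, s] len 2
[c, s, g] len 3
[c, s, g, b] len 4
[c, s, g, b, y] len 5
[y] len 1
[y, b] len 2
[b, y] len 2
[b, y, g] len 3
[g, y] len 2
[y] len 1
[y] len 1
[y, c] len 2
[y, c, i] len 3
[i] len 1
Longest all-distinct length: 5.

5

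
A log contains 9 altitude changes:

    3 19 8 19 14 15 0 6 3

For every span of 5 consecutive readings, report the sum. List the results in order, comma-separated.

[3, 19, 8, 19, 14] → sum 63
[19, 8, 19, 14, 15] → sum 75
[8, 19, 14, 15, 0] → sum 56
[19, 14, 15, 0, 6] → sum 54
[14, 15, 0, 6, 3] → sum 38

63, 75, 56, 54, 38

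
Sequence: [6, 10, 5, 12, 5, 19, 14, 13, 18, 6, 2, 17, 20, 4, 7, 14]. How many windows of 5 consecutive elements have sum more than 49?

10

[6, 10, 5, 12, 5] → sum 38
[10, 5, 12, 5, 19] → sum 51  > 49 ✓
[5, 12, 5, 19, 14] → sum 55  > 49 ✓
[12, 5, 19, 14, 13] → sum 63  > 49 ✓
[5, 19, 14, 13, 18] → sum 69  > 49 ✓
[19, 14, 13, 18, 6] → sum 70  > 49 ✓
[14, 13, 18, 6, 2] → sum 53  > 49 ✓
[13, 18, 6, 2, 17] → sum 56  > 49 ✓
[18, 6, 2, 17, 20] → sum 63  > 49 ✓
[6, 2, 17, 20, 4] → sum 49
[2, 17, 20, 4, 7] → sum 50  > 49 ✓
[17, 20, 4, 7, 14] → sum 62  > 49 ✓
10 windows satisfy the condition.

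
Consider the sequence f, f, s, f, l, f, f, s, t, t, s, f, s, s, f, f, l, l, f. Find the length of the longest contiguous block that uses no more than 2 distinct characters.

Extend right; when distinct count exceeds 2, shrink from the left:
add f: window [f] (1 distinct), len 1
add f: window [f, f] (1 distinct), len 2
add s: window [f, f, s] (2 distinct), len 3
add f: window [f, f, s, f] (2 distinct), len 4
add l: window [f, l] (2 distinct), len 2
add f: window [f, l, f] (2 distinct), len 3
add f: window [f, l, f, f] (2 distinct), len 4
add s: window [f, f, s] (2 distinct), len 3
add t: window [s, t] (2 distinct), len 2
add t: window [s, t, t] (2 distinct), len 3
add s: window [s, t, t, s] (2 distinct), len 4
add f: window [s, f] (2 distinct), len 2
add s: window [s, f, s] (2 distinct), len 3
add s: window [s, f, s, s] (2 distinct), len 4
add f: window [s, f, s, s, f] (2 distinct), len 5
add f: window [s, f, s, s, f, f] (2 distinct), len 6
add l: window [f, f, l] (2 distinct), len 3
add l: window [f, f, l, l] (2 distinct), len 4
add f: window [f, f, l, l, f] (2 distinct), len 5
Longest length with ≤2 distinct: 6.

6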